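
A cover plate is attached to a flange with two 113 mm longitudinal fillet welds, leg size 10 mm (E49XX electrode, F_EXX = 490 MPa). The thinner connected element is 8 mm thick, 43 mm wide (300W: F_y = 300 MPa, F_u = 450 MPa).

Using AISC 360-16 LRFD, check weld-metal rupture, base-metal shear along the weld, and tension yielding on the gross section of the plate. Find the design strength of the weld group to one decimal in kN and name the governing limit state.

92.9 kN (gross-section yield governs)

Weld metal: throat = 0.707×10 = 7.07 mm, L = 2×113 = 226 mm. φR_n = 0.75 × 0.6 × 490 × 7.07 × 226 = 352.3 kN.
Base metal shear (8 mm plate): yield φR_n = 1.0×0.6×300×8×226 = 325.4 kN; rupture φR_n = 0.75×0.6×450×8×226 = 366.1 kN; take 325.4 kN (yield).
Tension yield (gross): A_g = 43×8 = 344 mm². φR_n = 0.90 × 300 × 344 = 92.9 kN.
Governing: min(352.3, 325.4, 92.9) = 92.9 kN → gross-section yield.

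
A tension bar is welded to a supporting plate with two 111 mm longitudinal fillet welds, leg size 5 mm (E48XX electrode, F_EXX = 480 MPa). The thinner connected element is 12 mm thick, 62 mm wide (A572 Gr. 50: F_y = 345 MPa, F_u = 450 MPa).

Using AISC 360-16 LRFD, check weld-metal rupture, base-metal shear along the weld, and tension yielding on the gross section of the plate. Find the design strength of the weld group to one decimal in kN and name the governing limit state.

Weld metal: throat = 0.707×5 = 3.535 mm, L = 2×111 = 222 mm. φR_n = 0.75 × 0.6 × 480 × 3.535 × 222 = 169.5 kN.
Base metal shear (12 mm plate): yield φR_n = 1.0×0.6×345×12×222 = 551.4 kN; rupture φR_n = 0.75×0.6×450×12×222 = 539.5 kN; take 539.5 kN (rupture).
Tension yield (gross): A_g = 62×12 = 744 mm². φR_n = 0.90 × 345 × 744 = 231.0 kN.
Governing: min(169.5, 539.5, 231.0) = 169.5 kN → weld metal.

169.5 kN (weld metal governs)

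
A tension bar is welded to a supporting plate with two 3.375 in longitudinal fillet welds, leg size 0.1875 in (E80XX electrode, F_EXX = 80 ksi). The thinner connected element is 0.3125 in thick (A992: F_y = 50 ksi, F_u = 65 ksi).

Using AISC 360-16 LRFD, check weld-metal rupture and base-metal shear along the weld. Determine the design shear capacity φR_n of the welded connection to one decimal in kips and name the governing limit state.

32.2 kips (weld metal governs)

Weld metal: throat = 0.707×0.1875 = 0.13256 in, L = 2×3.375 = 6.75 in. φR_n = 0.75 × 0.6 × 80 × 0.13256 × 6.75 = 32.2 kips.
Base metal shear (0.3125 in plate): yield φR_n = 1.0×0.6×50×0.3125×6.75 = 63.3 kips; rupture φR_n = 0.75×0.6×65×0.3125×6.75 = 61.7 kips; take 61.7 kips (rupture).
Governing: min(32.2, 61.7) = 32.2 kips → weld metal.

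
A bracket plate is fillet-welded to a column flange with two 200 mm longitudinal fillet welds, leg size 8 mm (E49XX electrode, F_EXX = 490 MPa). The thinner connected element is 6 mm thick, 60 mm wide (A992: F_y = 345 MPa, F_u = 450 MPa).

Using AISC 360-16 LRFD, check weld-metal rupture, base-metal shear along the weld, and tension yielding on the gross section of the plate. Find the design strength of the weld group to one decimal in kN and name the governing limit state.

111.8 kN (gross-section yield governs)

Weld metal: throat = 0.707×8 = 5.656 mm, L = 2×200 = 400 mm. φR_n = 0.75 × 0.6 × 490 × 5.656 × 400 = 498.9 kN.
Base metal shear (6 mm plate): yield φR_n = 1.0×0.6×345×6×400 = 496.8 kN; rupture φR_n = 0.75×0.6×450×6×400 = 486.0 kN; take 486.0 kN (rupture).
Tension yield (gross): A_g = 60×6 = 360 mm². φR_n = 0.90 × 345 × 360 = 111.8 kN.
Governing: min(498.9, 486.0, 111.8) = 111.8 kN → gross-section yield.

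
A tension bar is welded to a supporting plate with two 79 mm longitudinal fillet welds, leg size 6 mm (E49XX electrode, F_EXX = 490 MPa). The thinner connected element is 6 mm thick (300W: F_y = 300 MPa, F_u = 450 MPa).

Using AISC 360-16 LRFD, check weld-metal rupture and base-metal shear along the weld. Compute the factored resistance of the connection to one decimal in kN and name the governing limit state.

Weld metal: throat = 0.707×6 = 4.242 mm, L = 2×79 = 158 mm. φR_n = 0.75 × 0.6 × 490 × 4.242 × 158 = 147.8 kN.
Base metal shear (6 mm plate): yield φR_n = 1.0×0.6×300×6×158 = 170.6 kN; rupture φR_n = 0.75×0.6×450×6×158 = 192.0 kN; take 170.6 kN (yield).
Governing: min(147.8, 170.6) = 147.8 kN → weld metal.

147.8 kN (weld metal governs)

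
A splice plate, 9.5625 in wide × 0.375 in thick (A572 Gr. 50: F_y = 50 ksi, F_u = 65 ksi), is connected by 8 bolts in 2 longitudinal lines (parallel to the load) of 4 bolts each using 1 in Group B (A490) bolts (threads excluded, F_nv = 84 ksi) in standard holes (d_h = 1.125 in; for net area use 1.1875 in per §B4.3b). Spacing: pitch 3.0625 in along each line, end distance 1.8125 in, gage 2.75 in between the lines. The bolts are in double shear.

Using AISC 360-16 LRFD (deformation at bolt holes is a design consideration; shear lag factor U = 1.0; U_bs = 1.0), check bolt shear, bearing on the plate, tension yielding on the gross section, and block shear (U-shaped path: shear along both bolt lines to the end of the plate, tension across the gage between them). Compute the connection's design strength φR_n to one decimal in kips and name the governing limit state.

161.4 kips (gross-section yield governs)

Bolt shear: A_b = π(1)²/4 = 0.7854 in². φR_n = 0.75 × 84 × 0.7854 × 8 × 2 = 791.7 kips.
Bearing (0.375 in plate, F_u = 65 ksi): end bolts L_c = 1.8125 − 1.125/2 = 1.25, R_n = min(1.2×1.25×0.375×65, 2.4×1×0.375×65) = 36.563 kips/bolt; interior L_c = 3.0625 − 1.125 = 1.9375, R_n = 56.672 kips/bolt. φR_n = 0.75 × (2×36.563 + 6×56.672) = 309.9 kips.
Tension yield (gross): A_g = 9.5625×0.375 = 3.5859 in². φR_n = 0.90 × 50 × 3.5859 = 161.4 kips.
Block shear: shear path 2×[1.8125+3×3.0625] = 2×11 in, A_gv = 8.25, A_nv = 2×(11 − 3.5×1.1875)×0.375 = 5.1328 in²; tension across gage: (2.75 − 1×1.1875)×0.375 = 0.58594 in². R_n = min(0.6×65×5.1328, 0.6×50×8.25) + 1.0×65×0.58594 = min(200.18, 247.5) + 38.086 = 238.27 kips. φR_n = 0.75 × 238.27 = 178.7 kips.
Governing: min(791.7, 309.9, 161.4, 178.7) = 161.4 kips → gross-section yield.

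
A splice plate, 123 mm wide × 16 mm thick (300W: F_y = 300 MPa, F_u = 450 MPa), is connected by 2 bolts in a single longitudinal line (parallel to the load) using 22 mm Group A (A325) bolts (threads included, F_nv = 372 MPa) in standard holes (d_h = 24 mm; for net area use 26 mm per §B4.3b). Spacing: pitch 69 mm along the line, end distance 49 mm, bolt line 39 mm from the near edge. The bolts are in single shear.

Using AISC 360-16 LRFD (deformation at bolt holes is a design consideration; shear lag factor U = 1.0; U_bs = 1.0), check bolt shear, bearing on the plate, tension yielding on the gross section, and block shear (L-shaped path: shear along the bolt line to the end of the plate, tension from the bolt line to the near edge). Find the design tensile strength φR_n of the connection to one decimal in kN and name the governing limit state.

212.1 kN (bolt shear governs)

Bolt shear: A_b = π(22)²/4 = 380.13 mm². φR_n = 0.75 × 372 × 380.13 × 2 × 1 = 212.1 kN.
Bearing (16 mm plate, F_u = 450 MPa): end bolts L_c = 49 − 24/2 = 37, R_n = min(1.2×37×16×450, 2.4×22×16×450) = 319.68 kN/bolt; interior L_c = 69 − 24 = 45, R_n = 380.16 kN/bolt. φR_n = 0.75 × (1×319.68 + 1×380.16) = 524.9 kN.
Tension yield (gross): A_g = 123×16 = 1968 mm². φR_n = 0.90 × 300 × 1968 = 531.4 kN.
Block shear: shear path 1×[49+1×69] = 1×118 mm, A_gv = 1888, A_nv = 1×(118 − 1.5×26)×16 = 1264 mm²; tension to near edge: (39 − 0.5×26)×16 = 416 mm². R_n = min(0.6×450×1264, 0.6×300×1888) + 1.0×450×416 = min(341.28, 339.84) + 187.2 = 527.04 kN. φR_n = 0.75 × 527.04 = 395.3 kN.
Governing: min(212.1, 524.9, 531.4, 395.3) = 212.1 kN → bolt shear.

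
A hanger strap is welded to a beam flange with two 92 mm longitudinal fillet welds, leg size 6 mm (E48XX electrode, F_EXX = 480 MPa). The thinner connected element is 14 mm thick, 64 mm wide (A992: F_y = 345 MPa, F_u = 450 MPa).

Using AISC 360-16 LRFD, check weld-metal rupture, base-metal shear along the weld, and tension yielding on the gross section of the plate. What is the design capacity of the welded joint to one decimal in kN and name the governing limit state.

168.6 kN (weld metal governs)

Weld metal: throat = 0.707×6 = 4.242 mm, L = 2×92 = 184 mm. φR_n = 0.75 × 0.6 × 480 × 4.242 × 184 = 168.6 kN.
Base metal shear (14 mm plate): yield φR_n = 1.0×0.6×345×14×184 = 533.2 kN; rupture φR_n = 0.75×0.6×450×14×184 = 521.6 kN; take 521.6 kN (rupture).
Tension yield (gross): A_g = 64×14 = 896 mm². φR_n = 0.90 × 345 × 896 = 278.2 kN.
Governing: min(168.6, 521.6, 278.2) = 168.6 kN → weld metal.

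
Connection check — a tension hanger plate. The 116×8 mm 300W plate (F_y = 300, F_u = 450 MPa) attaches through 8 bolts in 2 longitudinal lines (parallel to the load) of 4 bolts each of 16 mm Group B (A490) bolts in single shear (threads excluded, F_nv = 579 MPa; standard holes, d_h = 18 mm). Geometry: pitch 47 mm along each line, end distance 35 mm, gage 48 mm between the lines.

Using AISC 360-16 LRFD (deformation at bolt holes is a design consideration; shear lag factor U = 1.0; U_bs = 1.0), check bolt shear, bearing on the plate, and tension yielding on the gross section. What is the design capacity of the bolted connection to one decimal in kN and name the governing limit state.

250.6 kN (gross-section yield governs)

Bolt shear: A_b = π(16)²/4 = 201.06 mm². φR_n = 0.75 × 579 × 201.06 × 8 × 1 = 698.5 kN.
Bearing (8 mm plate, F_u = 450 MPa): end bolts L_c = 35 − 18/2 = 26, R_n = min(1.2×26×8×450, 2.4×16×8×450) = 112.32 kN/bolt; interior L_c = 47 − 18 = 29, R_n = 125.28 kN/bolt. φR_n = 0.75 × (2×112.32 + 6×125.28) = 732.2 kN.
Tension yield (gross): A_g = 116×8 = 928 mm². φR_n = 0.90 × 300 × 928 = 250.6 kN.
Governing: min(698.5, 732.2, 250.6) = 250.6 kN → gross-section yield.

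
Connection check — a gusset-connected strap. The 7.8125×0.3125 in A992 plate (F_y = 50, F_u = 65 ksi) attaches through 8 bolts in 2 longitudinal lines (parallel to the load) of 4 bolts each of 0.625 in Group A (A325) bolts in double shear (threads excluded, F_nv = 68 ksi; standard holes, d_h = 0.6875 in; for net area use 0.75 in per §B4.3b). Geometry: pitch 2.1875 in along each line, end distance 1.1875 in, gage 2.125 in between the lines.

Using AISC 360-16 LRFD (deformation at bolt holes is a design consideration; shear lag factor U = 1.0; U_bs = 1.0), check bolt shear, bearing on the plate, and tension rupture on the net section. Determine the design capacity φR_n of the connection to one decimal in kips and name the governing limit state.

Bolt shear: A_b = π(0.625)²/4 = 0.3068 in². φR_n = 0.75 × 68 × 0.3068 × 8 × 2 = 250.3 kips.
Bearing (0.3125 in plate, F_u = 65 ksi): end bolts L_c = 1.1875 − 0.6875/2 = 0.84375, R_n = min(1.2×0.84375×0.3125×65, 2.4×0.625×0.3125×65) = 20.566 kips/bolt; interior L_c = 2.1875 − 0.6875 = 1.5, R_n = 30.469 kips/bolt. φR_n = 0.75 × (2×20.566 + 6×30.469) = 168.0 kips.
Tension rupture (net): A_n = (7.8125 − 2×0.75)×0.3125 = 1.9727 in² (U = 1.0, A_e = A_n). φR_n = 0.75 × 65 × 1.9727 = 96.2 kips.
Governing: min(250.3, 168.0, 96.2) = 96.2 kips → net-section rupture.

96.2 kips (net-section rupture governs)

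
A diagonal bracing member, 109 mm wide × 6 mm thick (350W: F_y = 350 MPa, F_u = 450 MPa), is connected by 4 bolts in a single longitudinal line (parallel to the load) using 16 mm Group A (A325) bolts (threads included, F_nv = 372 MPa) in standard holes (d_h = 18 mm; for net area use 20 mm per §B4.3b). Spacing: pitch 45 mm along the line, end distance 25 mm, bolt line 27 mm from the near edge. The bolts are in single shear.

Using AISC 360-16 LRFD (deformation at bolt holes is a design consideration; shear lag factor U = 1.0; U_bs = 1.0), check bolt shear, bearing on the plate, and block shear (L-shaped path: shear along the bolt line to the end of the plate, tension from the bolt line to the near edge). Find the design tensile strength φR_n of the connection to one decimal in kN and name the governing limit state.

Bolt shear: A_b = π(16)²/4 = 201.06 mm². φR_n = 0.75 × 372 × 201.06 × 4 × 1 = 224.4 kN.
Bearing (6 mm plate, F_u = 450 MPa): end bolts L_c = 25 − 18/2 = 16, R_n = min(1.2×16×6×450, 2.4×16×6×450) = 51.84 kN/bolt; interior L_c = 45 − 18 = 27, R_n = 87.48 kN/bolt. φR_n = 0.75 × (1×51.84 + 3×87.48) = 235.7 kN.
Block shear: shear path 1×[25+3×45] = 1×160 mm, A_gv = 960, A_nv = 1×(160 − 3.5×20)×6 = 540 mm²; tension to near edge: (27 − 0.5×20)×6 = 102 mm². R_n = min(0.6×450×540, 0.6×350×960) + 1.0×450×102 = min(145.8, 201.6) + 45.9 = 191.7 kN. φR_n = 0.75 × 191.7 = 143.8 kN.
Governing: min(224.4, 235.7, 143.8) = 143.8 kN → block shear.

143.8 kN (block shear governs)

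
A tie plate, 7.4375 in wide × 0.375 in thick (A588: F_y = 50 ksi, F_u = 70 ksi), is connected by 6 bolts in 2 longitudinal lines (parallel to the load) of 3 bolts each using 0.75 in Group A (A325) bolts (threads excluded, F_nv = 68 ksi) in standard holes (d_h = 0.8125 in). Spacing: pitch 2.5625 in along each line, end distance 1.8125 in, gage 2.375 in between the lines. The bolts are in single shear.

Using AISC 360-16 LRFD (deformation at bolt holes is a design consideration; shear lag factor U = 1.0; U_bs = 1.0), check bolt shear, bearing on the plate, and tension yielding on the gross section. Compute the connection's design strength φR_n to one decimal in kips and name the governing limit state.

Bolt shear: A_b = π(0.75)²/4 = 0.44179 in². φR_n = 0.75 × 68 × 0.44179 × 6 × 1 = 135.2 kips.
Bearing (0.375 in plate, F_u = 70 ksi): end bolts L_c = 1.8125 − 0.8125/2 = 1.40625, R_n = min(1.2×1.40625×0.375×70, 2.4×0.75×0.375×70) = 44.297 kips/bolt; interior L_c = 2.5625 − 0.8125 = 1.75, R_n = 47.25 kips/bolt. φR_n = 0.75 × (2×44.297 + 4×47.25) = 208.2 kips.
Tension yield (gross): A_g = 7.4375×0.375 = 2.7891 in². φR_n = 0.90 × 50 × 2.7891 = 125.5 kips.
Governing: min(135.2, 208.2, 125.5) = 125.5 kips → gross-section yield.

125.5 kips (gross-section yield governs)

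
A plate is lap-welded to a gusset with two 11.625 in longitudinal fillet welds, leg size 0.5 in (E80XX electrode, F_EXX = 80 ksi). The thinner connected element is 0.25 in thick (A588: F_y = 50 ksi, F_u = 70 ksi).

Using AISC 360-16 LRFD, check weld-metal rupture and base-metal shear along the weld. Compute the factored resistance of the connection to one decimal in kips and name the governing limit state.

174.4 kips (base-metal shear governs)

Weld metal: throat = 0.707×0.5 = 0.3535 in, L = 2×11.625 = 23.25 in. φR_n = 0.75 × 0.6 × 80 × 0.3535 × 23.25 = 295.9 kips.
Base metal shear (0.25 in plate): yield φR_n = 1.0×0.6×50×0.25×23.25 = 174.4 kips; rupture φR_n = 0.75×0.6×70×0.25×23.25 = 183.1 kips; take 174.4 kips (yield).
Governing: min(295.9, 174.4) = 174.4 kips → base-metal shear.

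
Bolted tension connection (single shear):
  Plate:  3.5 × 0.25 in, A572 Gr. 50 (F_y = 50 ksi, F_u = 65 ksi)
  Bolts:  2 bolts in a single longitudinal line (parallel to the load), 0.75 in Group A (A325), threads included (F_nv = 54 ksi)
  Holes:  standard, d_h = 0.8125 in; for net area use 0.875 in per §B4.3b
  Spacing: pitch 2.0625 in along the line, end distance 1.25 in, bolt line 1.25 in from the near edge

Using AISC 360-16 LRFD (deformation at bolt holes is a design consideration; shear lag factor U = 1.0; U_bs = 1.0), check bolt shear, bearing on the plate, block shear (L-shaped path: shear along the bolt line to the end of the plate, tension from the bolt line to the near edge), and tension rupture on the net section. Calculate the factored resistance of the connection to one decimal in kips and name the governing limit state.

Bolt shear: A_b = π(0.75)²/4 = 0.44179 in². φR_n = 0.75 × 54 × 0.44179 × 2 × 1 = 35.8 kips.
Bearing (0.25 in plate, F_u = 65 ksi): end bolts L_c = 1.25 − 0.8125/2 = 0.84375, R_n = min(1.2×0.84375×0.25×65, 2.4×0.75×0.25×65) = 16.453 kips/bolt; interior L_c = 2.0625 − 0.8125 = 1.25, R_n = 24.375 kips/bolt. φR_n = 0.75 × (1×16.453 + 1×24.375) = 30.6 kips.
Block shear: shear path 1×[1.25+1×2.0625] = 1×3.3125 in, A_gv = 0.82813, A_nv = 1×(3.3125 − 1.5×0.875)×0.25 = 0.5 in²; tension to near edge: (1.25 − 0.5×0.875)×0.25 = 0.20313 in². R_n = min(0.6×65×0.5, 0.6×50×0.82813) + 1.0×65×0.20313 = min(19.5, 24.844) + 13.203 = 32.703 kips. φR_n = 0.75 × 32.703 = 24.5 kips.
Tension rupture (net): A_n = (3.5 − 1×0.875)×0.25 = 0.65625 in² (U = 1.0, A_e = A_n). φR_n = 0.75 × 65 × 0.65625 = 32.0 kips.
Governing: min(35.8, 30.6, 24.5, 32.0) = 24.5 kips → block shear.

24.5 kips (block shear governs)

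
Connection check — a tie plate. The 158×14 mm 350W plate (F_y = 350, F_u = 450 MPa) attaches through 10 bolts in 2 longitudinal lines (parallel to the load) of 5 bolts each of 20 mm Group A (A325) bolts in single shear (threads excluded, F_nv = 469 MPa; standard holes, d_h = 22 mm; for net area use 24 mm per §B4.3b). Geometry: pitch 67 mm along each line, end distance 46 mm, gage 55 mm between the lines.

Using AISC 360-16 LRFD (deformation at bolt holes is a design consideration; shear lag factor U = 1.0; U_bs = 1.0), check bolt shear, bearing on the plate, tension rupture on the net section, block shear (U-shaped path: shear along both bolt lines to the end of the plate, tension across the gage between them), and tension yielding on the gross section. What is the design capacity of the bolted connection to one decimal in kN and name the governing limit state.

519.8 kN (net-section rupture governs)

Bolt shear: A_b = π(20)²/4 = 314.16 mm². φR_n = 0.75 × 469 × 314.16 × 10 × 1 = 1105.1 kN.
Bearing (14 mm plate, F_u = 450 MPa): end bolts L_c = 46 − 22/2 = 35, R_n = min(1.2×35×14×450, 2.4×20×14×450) = 264.6 kN/bolt; interior L_c = 67 − 22 = 45, R_n = 302.4 kN/bolt. φR_n = 0.75 × (2×264.6 + 8×302.4) = 2211.3 kN.
Tension rupture (net): A_n = (158 − 2×24)×14 = 1540 mm² (U = 1.0, A_e = A_n). φR_n = 0.75 × 450 × 1540 = 519.8 kN.
Block shear: shear path 2×[46+4×67] = 2×314 mm, A_gv = 8792, A_nv = 2×(314 − 4.5×24)×14 = 5768 mm²; tension across gage: (55 − 1×24)×14 = 434 mm². R_n = min(0.6×450×5768, 0.6×350×8792) + 1.0×450×434 = min(1557.4, 1846.3) + 195.3 = 1752.7 kN. φR_n = 0.75 × 1752.7 = 1314.5 kN.
Tension yield (gross): A_g = 158×14 = 2212 mm². φR_n = 0.90 × 350 × 2212 = 696.8 kN.
Governing: min(1105.1, 2211.3, 519.8, 1314.5, 696.8) = 519.8 kN → net-section rupture.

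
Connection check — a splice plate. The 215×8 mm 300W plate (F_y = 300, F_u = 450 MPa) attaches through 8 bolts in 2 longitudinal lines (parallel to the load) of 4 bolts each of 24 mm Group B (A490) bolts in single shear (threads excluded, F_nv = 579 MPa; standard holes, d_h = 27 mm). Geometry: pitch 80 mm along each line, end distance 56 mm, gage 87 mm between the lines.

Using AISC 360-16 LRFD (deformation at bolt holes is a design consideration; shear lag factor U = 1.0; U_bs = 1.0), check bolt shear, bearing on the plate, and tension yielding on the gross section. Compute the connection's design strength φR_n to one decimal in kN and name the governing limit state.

Bolt shear: A_b = π(24)²/4 = 452.39 mm². φR_n = 0.75 × 579 × 452.39 × 8 × 1 = 1571.6 kN.
Bearing (8 mm plate, F_u = 450 MPa): end bolts L_c = 56 − 27/2 = 42.5, R_n = min(1.2×42.5×8×450, 2.4×24×8×450) = 183.6 kN/bolt; interior L_c = 80 − 27 = 53, R_n = 207.36 kN/bolt. φR_n = 0.75 × (2×183.6 + 6×207.36) = 1208.5 kN.
Tension yield (gross): A_g = 215×8 = 1720 mm². φR_n = 0.90 × 300 × 1720 = 464.4 kN.
Governing: min(1571.6, 1208.5, 464.4) = 464.4 kN → gross-section yield.

464.4 kN (gross-section yield governs)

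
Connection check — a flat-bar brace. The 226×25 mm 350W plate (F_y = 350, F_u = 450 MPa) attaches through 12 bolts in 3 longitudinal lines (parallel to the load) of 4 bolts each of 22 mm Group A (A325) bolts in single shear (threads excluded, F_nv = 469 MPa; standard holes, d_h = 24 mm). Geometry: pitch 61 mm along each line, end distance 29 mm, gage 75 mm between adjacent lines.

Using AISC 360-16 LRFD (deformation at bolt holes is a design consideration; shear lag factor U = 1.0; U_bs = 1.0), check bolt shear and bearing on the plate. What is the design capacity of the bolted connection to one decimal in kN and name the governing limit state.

1604.5 kN (bolt shear governs)

Bolt shear: A_b = π(22)²/4 = 380.13 mm². φR_n = 0.75 × 469 × 380.13 × 12 × 1 = 1604.5 kN.
Bearing (25 mm plate, F_u = 450 MPa): end bolts L_c = 29 − 24/2 = 17, R_n = min(1.2×17×25×450, 2.4×22×25×450) = 229.5 kN/bolt; interior L_c = 61 − 24 = 37, R_n = 499.5 kN/bolt. φR_n = 0.75 × (3×229.5 + 9×499.5) = 3888.0 kN.
Governing: min(1604.5, 3888.0) = 1604.5 kN → bolt shear.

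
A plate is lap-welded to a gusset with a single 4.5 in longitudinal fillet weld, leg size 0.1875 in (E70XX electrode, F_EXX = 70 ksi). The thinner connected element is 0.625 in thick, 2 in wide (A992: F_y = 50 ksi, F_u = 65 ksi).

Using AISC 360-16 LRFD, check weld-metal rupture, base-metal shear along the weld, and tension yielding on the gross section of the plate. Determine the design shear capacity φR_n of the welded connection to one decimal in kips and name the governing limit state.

18.8 kips (weld metal governs)

Weld metal: throat = 0.707×0.1875 = 0.13256 in, L = 4.5 in. φR_n = 0.75 × 0.6 × 70 × 0.13256 × 4.5 = 18.8 kips.
Base metal shear (0.625 in plate): yield φR_n = 1.0×0.6×50×0.625×4.5 = 84.4 kips; rupture φR_n = 0.75×0.6×65×0.625×4.5 = 82.3 kips; take 82.3 kips (rupture).
Tension yield (gross): A_g = 2×0.625 = 1.25 in². φR_n = 0.90 × 50 × 1.25 = 56.3 kips.
Governing: min(18.8, 82.3, 56.3) = 18.8 kips → weld metal.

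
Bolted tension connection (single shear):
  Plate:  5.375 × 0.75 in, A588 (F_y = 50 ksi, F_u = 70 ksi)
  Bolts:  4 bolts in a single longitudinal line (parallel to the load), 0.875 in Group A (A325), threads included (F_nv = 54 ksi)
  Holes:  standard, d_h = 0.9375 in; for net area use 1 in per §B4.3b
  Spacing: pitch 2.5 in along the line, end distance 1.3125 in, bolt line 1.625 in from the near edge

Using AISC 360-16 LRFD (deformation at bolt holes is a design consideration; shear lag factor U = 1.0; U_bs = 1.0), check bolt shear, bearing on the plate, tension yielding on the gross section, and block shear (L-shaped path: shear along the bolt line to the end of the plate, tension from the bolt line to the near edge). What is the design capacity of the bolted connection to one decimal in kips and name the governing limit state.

97.4 kips (bolt shear governs)

Bolt shear: A_b = π(0.875)²/4 = 0.60132 in². φR_n = 0.75 × 54 × 0.60132 × 4 × 1 = 97.4 kips.
Bearing (0.75 in plate, F_u = 70 ksi): end bolts L_c = 1.3125 − 0.9375/2 = 0.84375, R_n = min(1.2×0.84375×0.75×70, 2.4×0.875×0.75×70) = 53.156 kips/bolt; interior L_c = 2.5 − 0.9375 = 1.5625, R_n = 98.438 kips/bolt. φR_n = 0.75 × (1×53.156 + 3×98.438) = 261.4 kips.
Tension yield (gross): A_g = 5.375×0.75 = 4.0313 in². φR_n = 0.90 × 50 × 4.0313 = 181.4 kips.
Block shear: shear path 1×[1.3125+3×2.5] = 1×8.8125 in, A_gv = 6.6094, A_nv = 1×(8.8125 − 3.5×1)×0.75 = 3.9844 in²; tension to near edge: (1.625 − 0.5×1)×0.75 = 0.84375 in². R_n = min(0.6×70×3.9844, 0.6×50×6.6094) + 1.0×70×0.84375 = min(167.34, 198.28) + 59.063 = 226.4 kips. φR_n = 0.75 × 226.4 = 169.8 kips.
Governing: min(97.4, 261.4, 181.4, 169.8) = 97.4 kips → bolt shear.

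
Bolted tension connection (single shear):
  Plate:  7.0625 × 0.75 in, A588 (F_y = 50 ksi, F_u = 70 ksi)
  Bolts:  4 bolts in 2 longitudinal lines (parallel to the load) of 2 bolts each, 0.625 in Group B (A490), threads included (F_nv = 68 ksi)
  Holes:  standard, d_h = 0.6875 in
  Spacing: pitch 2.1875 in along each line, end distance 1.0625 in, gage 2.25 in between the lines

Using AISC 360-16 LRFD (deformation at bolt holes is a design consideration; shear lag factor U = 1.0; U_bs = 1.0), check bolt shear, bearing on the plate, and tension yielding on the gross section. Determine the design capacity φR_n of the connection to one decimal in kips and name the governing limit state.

62.6 kips (bolt shear governs)

Bolt shear: A_b = π(0.625)²/4 = 0.3068 in². φR_n = 0.75 × 68 × 0.3068 × 4 × 1 = 62.6 kips.
Bearing (0.75 in plate, F_u = 70 ksi): end bolts L_c = 1.0625 − 0.6875/2 = 0.71875, R_n = min(1.2×0.71875×0.75×70, 2.4×0.625×0.75×70) = 45.281 kips/bolt; interior L_c = 2.1875 − 0.6875 = 1.5, R_n = 78.75 kips/bolt. φR_n = 0.75 × (2×45.281 + 2×78.75) = 186.0 kips.
Tension yield (gross): A_g = 7.0625×0.75 = 5.2969 in². φR_n = 0.90 × 50 × 5.2969 = 238.4 kips.
Governing: min(62.6, 186.0, 238.4) = 62.6 kips → bolt shear.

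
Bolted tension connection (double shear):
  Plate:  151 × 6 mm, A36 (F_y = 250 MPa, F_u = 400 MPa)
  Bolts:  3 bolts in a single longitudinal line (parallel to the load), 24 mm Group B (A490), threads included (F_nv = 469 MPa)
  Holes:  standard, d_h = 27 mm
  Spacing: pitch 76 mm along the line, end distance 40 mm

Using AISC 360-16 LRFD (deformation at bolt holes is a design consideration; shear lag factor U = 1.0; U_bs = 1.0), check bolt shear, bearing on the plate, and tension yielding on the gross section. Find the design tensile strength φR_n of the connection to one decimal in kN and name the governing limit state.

Bolt shear: A_b = π(24)²/4 = 452.39 mm². φR_n = 0.75 × 469 × 452.39 × 3 × 2 = 954.8 kN.
Bearing (6 mm plate, F_u = 400 MPa): end bolts L_c = 40 − 27/2 = 26.5, R_n = min(1.2×26.5×6×400, 2.4×24×6×400) = 76.32 kN/bolt; interior L_c = 76 − 27 = 49, R_n = 138.24 kN/bolt. φR_n = 0.75 × (1×76.32 + 2×138.24) = 264.6 kN.
Tension yield (gross): A_g = 151×6 = 906 mm². φR_n = 0.90 × 250 × 906 = 203.9 kN.
Governing: min(954.8, 264.6, 203.9) = 203.9 kN → gross-section yield.

203.9 kN (gross-section yield governs)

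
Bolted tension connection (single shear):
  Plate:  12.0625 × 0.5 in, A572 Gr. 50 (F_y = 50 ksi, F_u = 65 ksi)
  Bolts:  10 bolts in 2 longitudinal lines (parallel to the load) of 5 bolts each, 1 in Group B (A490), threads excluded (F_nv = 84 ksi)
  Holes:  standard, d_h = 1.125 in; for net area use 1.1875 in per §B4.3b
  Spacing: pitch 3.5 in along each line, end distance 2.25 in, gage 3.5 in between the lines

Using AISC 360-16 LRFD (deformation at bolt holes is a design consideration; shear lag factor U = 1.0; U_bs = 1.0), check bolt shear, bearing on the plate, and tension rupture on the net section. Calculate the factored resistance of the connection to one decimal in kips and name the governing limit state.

236.1 kips (net-section rupture governs)

Bolt shear: A_b = π(1)²/4 = 0.7854 in². φR_n = 0.75 × 84 × 0.7854 × 10 × 1 = 494.8 kips.
Bearing (0.5 in plate, F_u = 65 ksi): end bolts L_c = 2.25 − 1.125/2 = 1.6875, R_n = min(1.2×1.6875×0.5×65, 2.4×1×0.5×65) = 65.813 kips/bolt; interior L_c = 3.5 − 1.125 = 2.375, R_n = 78 kips/bolt. φR_n = 0.75 × (2×65.813 + 8×78) = 566.7 kips.
Tension rupture (net): A_n = (12.0625 − 2×1.1875)×0.5 = 4.8438 in² (U = 1.0, A_e = A_n). φR_n = 0.75 × 65 × 4.8438 = 236.1 kips.
Governing: min(494.8, 566.7, 236.1) = 236.1 kips → net-section rupture.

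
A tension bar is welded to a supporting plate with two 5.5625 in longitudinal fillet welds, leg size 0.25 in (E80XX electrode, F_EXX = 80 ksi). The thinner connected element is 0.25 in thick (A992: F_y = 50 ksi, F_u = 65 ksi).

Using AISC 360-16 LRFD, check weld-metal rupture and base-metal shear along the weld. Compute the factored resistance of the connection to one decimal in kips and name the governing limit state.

70.8 kips (weld metal governs)

Weld metal: throat = 0.707×0.25 = 0.17675 in, L = 2×5.5625 = 11.125 in. φR_n = 0.75 × 0.6 × 80 × 0.17675 × 11.125 = 70.8 kips.
Base metal shear (0.25 in plate): yield φR_n = 1.0×0.6×50×0.25×11.125 = 83.4 kips; rupture φR_n = 0.75×0.6×65×0.25×11.125 = 81.4 kips; take 81.4 kips (rupture).
Governing: min(70.8, 81.4) = 70.8 kips → weld metal.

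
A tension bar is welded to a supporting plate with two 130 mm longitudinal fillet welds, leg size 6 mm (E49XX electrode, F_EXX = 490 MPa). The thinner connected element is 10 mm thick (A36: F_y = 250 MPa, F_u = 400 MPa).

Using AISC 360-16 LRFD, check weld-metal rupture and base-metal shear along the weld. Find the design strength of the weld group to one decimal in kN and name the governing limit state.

Weld metal: throat = 0.707×6 = 4.242 mm, L = 2×130 = 260 mm. φR_n = 0.75 × 0.6 × 490 × 4.242 × 260 = 243.2 kN.
Base metal shear (10 mm plate): yield φR_n = 1.0×0.6×250×10×260 = 390.0 kN; rupture φR_n = 0.75×0.6×400×10×260 = 468.0 kN; take 390.0 kN (yield).
Governing: min(243.2, 390.0) = 243.2 kN → weld metal.

243.2 kN (weld metal governs)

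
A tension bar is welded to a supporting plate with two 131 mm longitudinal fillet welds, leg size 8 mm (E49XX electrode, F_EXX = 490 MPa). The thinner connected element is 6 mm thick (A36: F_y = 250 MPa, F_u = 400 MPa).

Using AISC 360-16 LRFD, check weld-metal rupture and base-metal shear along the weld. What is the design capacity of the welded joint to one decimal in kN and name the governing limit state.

Weld metal: throat = 0.707×8 = 5.656 mm, L = 2×131 = 262 mm. φR_n = 0.75 × 0.6 × 490 × 5.656 × 262 = 326.8 kN.
Base metal shear (6 mm plate): yield φR_n = 1.0×0.6×250×6×262 = 235.8 kN; rupture φR_n = 0.75×0.6×400×6×262 = 283.0 kN; take 235.8 kN (yield).
Governing: min(326.8, 235.8) = 235.8 kN → base-metal shear.

235.8 kN (base-metal shear governs)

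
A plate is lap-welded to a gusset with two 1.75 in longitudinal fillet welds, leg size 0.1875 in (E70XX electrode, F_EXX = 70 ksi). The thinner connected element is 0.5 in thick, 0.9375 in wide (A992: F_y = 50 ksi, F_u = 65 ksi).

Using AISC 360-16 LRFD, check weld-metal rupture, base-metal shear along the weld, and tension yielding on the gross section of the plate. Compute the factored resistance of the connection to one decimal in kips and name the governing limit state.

Weld metal: throat = 0.707×0.1875 = 0.13256 in, L = 2×1.75 = 3.5 in. φR_n = 0.75 × 0.6 × 70 × 0.13256 × 3.5 = 14.6 kips.
Base metal shear (0.5 in plate): yield φR_n = 1.0×0.6×50×0.5×3.5 = 52.5 kips; rupture φR_n = 0.75×0.6×65×0.5×3.5 = 51.2 kips; take 51.2 kips (rupture).
Tension yield (gross): A_g = 0.9375×0.5 = 0.46875 in². φR_n = 0.90 × 50 × 0.46875 = 21.1 kips.
Governing: min(14.6, 51.2, 21.1) = 14.6 kips → weld metal.

14.6 kips (weld metal governs)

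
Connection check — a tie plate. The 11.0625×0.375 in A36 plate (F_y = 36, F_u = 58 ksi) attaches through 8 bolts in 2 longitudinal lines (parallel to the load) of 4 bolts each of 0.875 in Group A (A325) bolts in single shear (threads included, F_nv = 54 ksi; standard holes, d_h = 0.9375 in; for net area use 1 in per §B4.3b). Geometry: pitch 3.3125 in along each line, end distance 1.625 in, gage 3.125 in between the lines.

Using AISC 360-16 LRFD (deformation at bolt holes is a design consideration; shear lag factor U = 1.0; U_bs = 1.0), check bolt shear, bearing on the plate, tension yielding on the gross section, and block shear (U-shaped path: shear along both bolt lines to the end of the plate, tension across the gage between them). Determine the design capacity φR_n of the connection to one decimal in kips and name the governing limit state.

Bolt shear: A_b = π(0.875)²/4 = 0.60132 in². φR_n = 0.75 × 54 × 0.60132 × 8 × 1 = 194.8 kips.
Bearing (0.375 in plate, F_u = 58 ksi): end bolts L_c = 1.625 − 0.9375/2 = 1.15625, R_n = min(1.2×1.15625×0.375×58, 2.4×0.875×0.375×58) = 30.178 kips/bolt; interior L_c = 3.3125 − 0.9375 = 2.375, R_n = 45.675 kips/bolt. φR_n = 0.75 × (2×30.178 + 6×45.675) = 250.8 kips.
Tension yield (gross): A_g = 11.0625×0.375 = 4.1484 in². φR_n = 0.90 × 36 × 4.1484 = 134.4 kips.
Block shear: shear path 2×[1.625+3×3.3125] = 2×11.5625 in, A_gv = 8.6719, A_nv = 2×(11.5625 − 3.5×1)×0.375 = 6.0469 in²; tension across gage: (3.125 − 1×1)×0.375 = 0.79688 in². R_n = min(0.6×58×6.0469, 0.6×36×8.6719) + 1.0×58×0.79688 = min(210.43, 187.31) + 46.219 = 233.53 kips. φR_n = 0.75 × 233.53 = 175.1 kips.
Governing: min(194.8, 250.8, 134.4, 175.1) = 134.4 kips → gross-section yield.

134.4 kips (gross-section yield governs)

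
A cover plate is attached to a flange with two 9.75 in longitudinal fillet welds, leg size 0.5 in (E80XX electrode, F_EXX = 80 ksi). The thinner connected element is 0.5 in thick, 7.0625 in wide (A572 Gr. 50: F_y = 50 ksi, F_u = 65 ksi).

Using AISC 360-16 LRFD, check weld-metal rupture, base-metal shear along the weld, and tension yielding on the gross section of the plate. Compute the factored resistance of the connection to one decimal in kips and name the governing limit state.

158.9 kips (gross-section yield governs)

Weld metal: throat = 0.707×0.5 = 0.3535 in, L = 2×9.75 = 19.5 in. φR_n = 0.75 × 0.6 × 80 × 0.3535 × 19.5 = 248.2 kips.
Base metal shear (0.5 in plate): yield φR_n = 1.0×0.6×50×0.5×19.5 = 292.5 kips; rupture φR_n = 0.75×0.6×65×0.5×19.5 = 285.2 kips; take 285.2 kips (rupture).
Tension yield (gross): A_g = 7.0625×0.5 = 3.5313 in². φR_n = 0.90 × 50 × 3.5313 = 158.9 kips.
Governing: min(248.2, 285.2, 158.9) = 158.9 kips → gross-section yield.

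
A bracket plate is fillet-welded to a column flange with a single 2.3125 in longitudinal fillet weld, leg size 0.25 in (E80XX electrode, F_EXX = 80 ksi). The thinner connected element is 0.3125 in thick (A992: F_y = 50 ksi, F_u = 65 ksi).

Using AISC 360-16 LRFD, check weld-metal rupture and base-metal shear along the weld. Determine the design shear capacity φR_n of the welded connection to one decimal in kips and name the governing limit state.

Weld metal: throat = 0.707×0.25 = 0.17675 in, L = 2.3125 in. φR_n = 0.75 × 0.6 × 80 × 0.17675 × 2.3125 = 14.7 kips.
Base metal shear (0.3125 in plate): yield φR_n = 1.0×0.6×50×0.3125×2.3125 = 21.7 kips; rupture φR_n = 0.75×0.6×65×0.3125×2.3125 = 21.1 kips; take 21.1 kips (rupture).
Governing: min(14.7, 21.1) = 14.7 kips → weld metal.

14.7 kips (weld metal governs)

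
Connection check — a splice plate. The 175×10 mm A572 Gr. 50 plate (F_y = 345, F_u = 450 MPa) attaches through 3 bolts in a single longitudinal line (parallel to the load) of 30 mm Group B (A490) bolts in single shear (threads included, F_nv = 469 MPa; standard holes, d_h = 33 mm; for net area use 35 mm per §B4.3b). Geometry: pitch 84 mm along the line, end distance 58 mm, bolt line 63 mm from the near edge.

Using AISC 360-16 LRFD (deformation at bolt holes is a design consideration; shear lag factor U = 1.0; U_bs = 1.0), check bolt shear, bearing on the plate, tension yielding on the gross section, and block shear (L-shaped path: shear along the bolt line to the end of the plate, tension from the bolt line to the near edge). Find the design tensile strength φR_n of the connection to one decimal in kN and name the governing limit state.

Bolt shear: A_b = π(30)²/4 = 706.86 mm². φR_n = 0.75 × 469 × 706.86 × 3 × 1 = 745.9 kN.
Bearing (10 mm plate, F_u = 450 MPa): end bolts L_c = 58 − 33/2 = 41.5, R_n = min(1.2×41.5×10×450, 2.4×30×10×450) = 224.1 kN/bolt; interior L_c = 84 − 33 = 51, R_n = 275.4 kN/bolt. φR_n = 0.75 × (1×224.1 + 2×275.4) = 581.2 kN.
Tension yield (gross): A_g = 175×10 = 1750 mm². φR_n = 0.90 × 345 × 1750 = 543.4 kN.
Block shear: shear path 1×[58+2×84] = 1×226 mm, A_gv = 2260, A_nv = 1×(226 − 2.5×35)×10 = 1385 mm²; tension to near edge: (63 − 0.5×35)×10 = 455 mm². R_n = min(0.6×450×1385, 0.6×345×2260) + 1.0×450×455 = min(373.95, 467.82) + 204.75 = 578.7 kN. φR_n = 0.75 × 578.7 = 434.0 kN.
Governing: min(745.9, 581.2, 543.4, 434.0) = 434.0 kN → block shear.

434.0 kN (block shear governs)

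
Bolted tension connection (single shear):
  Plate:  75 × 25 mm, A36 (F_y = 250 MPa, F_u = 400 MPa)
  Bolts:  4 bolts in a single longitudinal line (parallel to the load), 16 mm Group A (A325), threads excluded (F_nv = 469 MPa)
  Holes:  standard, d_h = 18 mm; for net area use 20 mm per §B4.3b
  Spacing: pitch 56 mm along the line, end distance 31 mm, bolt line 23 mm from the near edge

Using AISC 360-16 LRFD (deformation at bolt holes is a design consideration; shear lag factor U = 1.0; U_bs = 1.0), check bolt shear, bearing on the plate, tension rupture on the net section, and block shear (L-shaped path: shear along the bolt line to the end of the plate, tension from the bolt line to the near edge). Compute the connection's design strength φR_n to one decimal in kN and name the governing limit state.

282.9 kN (bolt shear governs)

Bolt shear: A_b = π(16)²/4 = 201.06 mm². φR_n = 0.75 × 469 × 201.06 × 4 × 1 = 282.9 kN.
Bearing (25 mm plate, F_u = 400 MPa): end bolts L_c = 31 − 18/2 = 22, R_n = min(1.2×22×25×400, 2.4×16×25×400) = 264 kN/bolt; interior L_c = 56 − 18 = 38, R_n = 384 kN/bolt. φR_n = 0.75 × (1×264 + 3×384) = 1062.0 kN.
Tension rupture (net): A_n = (75 − 1×20)×25 = 1375 mm² (U = 1.0, A_e = A_n). φR_n = 0.75 × 400 × 1375 = 412.5 kN.
Block shear: shear path 1×[31+3×56] = 1×199 mm, A_gv = 4975, A_nv = 1×(199 − 3.5×20)×25 = 3225 mm²; tension to near edge: (23 − 0.5×20)×25 = 325 mm². R_n = min(0.6×400×3225, 0.6×250×4975) + 1.0×400×325 = min(774, 746.25) + 130 = 876.25 kN. φR_n = 0.75 × 876.25 = 657.2 kN.
Governing: min(282.9, 1062.0, 412.5, 657.2) = 282.9 kN → bolt shear.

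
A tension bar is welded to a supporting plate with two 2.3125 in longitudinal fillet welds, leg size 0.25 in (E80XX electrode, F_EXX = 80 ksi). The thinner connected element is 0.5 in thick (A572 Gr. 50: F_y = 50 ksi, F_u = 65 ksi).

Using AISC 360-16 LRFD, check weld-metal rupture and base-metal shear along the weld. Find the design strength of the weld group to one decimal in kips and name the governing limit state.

Weld metal: throat = 0.707×0.25 = 0.17675 in, L = 2×2.3125 = 4.625 in. φR_n = 0.75 × 0.6 × 80 × 0.17675 × 4.625 = 29.4 kips.
Base metal shear (0.5 in plate): yield φR_n = 1.0×0.6×50×0.5×4.625 = 69.4 kips; rupture φR_n = 0.75×0.6×65×0.5×4.625 = 67.6 kips; take 67.6 kips (rupture).
Governing: min(29.4, 67.6) = 29.4 kips → weld metal.

29.4 kips (weld metal governs)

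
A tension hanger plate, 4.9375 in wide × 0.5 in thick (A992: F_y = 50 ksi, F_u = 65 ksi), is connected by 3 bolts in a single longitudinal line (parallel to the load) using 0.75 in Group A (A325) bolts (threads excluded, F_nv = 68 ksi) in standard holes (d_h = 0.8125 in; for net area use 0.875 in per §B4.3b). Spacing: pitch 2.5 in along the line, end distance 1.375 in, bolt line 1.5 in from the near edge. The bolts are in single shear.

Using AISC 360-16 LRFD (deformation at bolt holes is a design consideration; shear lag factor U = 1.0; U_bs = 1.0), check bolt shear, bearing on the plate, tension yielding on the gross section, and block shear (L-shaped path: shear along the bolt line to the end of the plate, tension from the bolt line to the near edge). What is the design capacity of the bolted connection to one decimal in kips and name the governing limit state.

Bolt shear: A_b = π(0.75)²/4 = 0.44179 in². φR_n = 0.75 × 68 × 0.44179 × 3 × 1 = 67.6 kips.
Bearing (0.5 in plate, F_u = 65 ksi): end bolts L_c = 1.375 − 0.8125/2 = 0.96875, R_n = min(1.2×0.96875×0.5×65, 2.4×0.75×0.5×65) = 37.781 kips/bolt; interior L_c = 2.5 − 0.8125 = 1.6875, R_n = 58.5 kips/bolt. φR_n = 0.75 × (1×37.781 + 2×58.5) = 116.1 kips.
Tension yield (gross): A_g = 4.9375×0.5 = 2.4688 in². φR_n = 0.90 × 50 × 2.4688 = 111.1 kips.
Block shear: shear path 1×[1.375+2×2.5] = 1×6.375 in, A_gv = 3.1875, A_nv = 1×(6.375 − 2.5×0.875)×0.5 = 2.0938 in²; tension to near edge: (1.5 − 0.5×0.875)×0.5 = 0.53125 in². R_n = min(0.6×65×2.0938, 0.6×50×3.1875) + 1.0×65×0.53125 = min(81.658, 95.625) + 34.531 = 116.19 kips. φR_n = 0.75 × 116.19 = 87.1 kips.
Governing: min(67.6, 116.1, 111.1, 87.1) = 67.6 kips → bolt shear.

67.6 kips (bolt shear governs)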